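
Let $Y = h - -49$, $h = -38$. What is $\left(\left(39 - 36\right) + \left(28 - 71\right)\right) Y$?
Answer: $-440$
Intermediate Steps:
$Y = 11$ ($Y = -38 - -49 = -38 + 49 = 11$)
$\left(\left(39 - 36\right) + \left(28 - 71\right)\right) Y = \left(\left(39 - 36\right) + \left(28 - 71\right)\right) 11 = \left(3 + \left(28 - 71\right)\right) 11 = \left(3 - 43\right) 11 = \left(-40\right) 11 = -440$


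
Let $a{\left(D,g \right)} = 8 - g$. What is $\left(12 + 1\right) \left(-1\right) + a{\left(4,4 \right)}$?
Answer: $-9$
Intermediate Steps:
$\left(12 + 1\right) \left(-1\right) + a{\left(4,4 \right)} = \left(12 + 1\right) \left(-1\right) + \left(8 - 4\right) = 13 \left(-1\right) + \left(8 - 4\right) = -13 + 4 = -9$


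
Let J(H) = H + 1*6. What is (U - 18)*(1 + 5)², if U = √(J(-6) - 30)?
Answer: -648 + 36*I*√30 ≈ -648.0 + 197.18*I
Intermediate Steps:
J(H) = 6 + H (J(H) = H + 6 = 6 + H)
U = I*√30 (U = √((6 - 6) - 30) = √(0 - 30) = √(-30) = I*√30 ≈ 5.4772*I)
(U - 18)*(1 + 5)² = (I*√30 - 18)*(1 + 5)² = (-18 + I*√30)*6² = (-18 + I*√30)*36 = -648 + 36*I*√30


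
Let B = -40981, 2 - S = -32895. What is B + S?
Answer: -8084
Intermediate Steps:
S = 32897 (S = 2 - 1*(-32895) = 2 + 32895 = 32897)
B + S = -40981 + 32897 = -8084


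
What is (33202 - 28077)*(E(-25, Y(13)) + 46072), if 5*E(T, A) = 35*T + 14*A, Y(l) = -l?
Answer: 235035575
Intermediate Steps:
E(T, A) = 7*T + 14*A/5 (E(T, A) = (35*T + 14*A)/5 = (14*A + 35*T)/5 = 7*T + 14*A/5)
(33202 - 28077)*(E(-25, Y(13)) + 46072) = (33202 - 28077)*((7*(-25) + 14*(-1*13)/5) + 46072) = 5125*((-175 + (14/5)*(-13)) + 46072) = 5125*((-175 - 182/5) + 46072) = 5125*(-1057/5 + 46072) = 5125*(229303/5) = 235035575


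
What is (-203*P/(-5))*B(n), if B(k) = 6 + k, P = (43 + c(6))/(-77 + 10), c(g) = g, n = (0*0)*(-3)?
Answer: -59682/335 ≈ -178.16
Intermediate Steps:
n = 0 (n = 0*(-3) = 0)
P = -49/67 (P = (43 + 6)/(-77 + 10) = 49/(-67) = 49*(-1/67) = -49/67 ≈ -0.73134)
(-203*P/(-5))*B(n) = (-(-9947)/(67*(-5)))*(6 + 0) = -(-9947)*(-1)/(67*5)*6 = -203*49/335*6 = -9947/335*6 = -59682/335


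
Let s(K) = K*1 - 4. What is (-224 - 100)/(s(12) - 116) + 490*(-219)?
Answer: -107307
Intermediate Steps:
s(K) = -4 + K (s(K) = K - 4 = -4 + K)
(-224 - 100)/(s(12) - 116) + 490*(-219) = (-224 - 100)/((-4 + 12) - 116) + 490*(-219) = -324/(8 - 116) - 107310 = -324/(-108) - 107310 = -324*(-1/108) - 107310 = 3 - 107310 = -107307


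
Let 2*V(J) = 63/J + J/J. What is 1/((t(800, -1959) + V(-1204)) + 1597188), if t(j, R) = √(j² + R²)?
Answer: 189004895240/301875910305278409 - 118336*√4477681/301875910305278409 ≈ 6.2527e-7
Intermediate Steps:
V(J) = ½ + 63/(2*J) (V(J) = (63/J + J/J)/2 = (63/J + 1)/2 = (1 + 63/J)/2 = ½ + 63/(2*J))
t(j, R) = √(R² + j²)
1/((t(800, -1959) + V(-1204)) + 1597188) = 1/((√((-1959)² + 800²) + (½)*(63 - 1204)/(-1204)) + 1597188) = 1/((√(3837681 + 640000) + (½)*(-1/1204)*(-1141)) + 1597188) = 1/((√4477681 + 163/344) + 1597188) = 1/((163/344 + √4477681) + 1597188) = 1/(549432835/344 + √4477681)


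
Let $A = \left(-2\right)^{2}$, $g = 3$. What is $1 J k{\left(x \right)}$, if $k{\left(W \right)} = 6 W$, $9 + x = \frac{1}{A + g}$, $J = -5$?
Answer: $\frac{1860}{7} \approx 265.71$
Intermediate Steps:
$A = 4$
$x = - \frac{62}{7}$ ($x = -9 + \frac{1}{4 + 3} = -9 + \frac{1}{7} = - \frac{62}{7} \approx -8.8571$)
$1 J k{\left(x \right)} = 1 \left(-5\right) 6 \left(- \frac{62}{7}\right) = \left(-5\right) \left(- \frac{372}{7}\right) = \frac{1860}{7}$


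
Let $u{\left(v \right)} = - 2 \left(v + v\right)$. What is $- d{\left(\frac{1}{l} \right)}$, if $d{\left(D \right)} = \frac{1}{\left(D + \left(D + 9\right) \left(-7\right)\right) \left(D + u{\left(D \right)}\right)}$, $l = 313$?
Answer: $- \frac{97969}{59175} \approx -1.6556$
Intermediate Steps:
$u{\left(v \right)} = - 4 v$ ($u{\left(v \right)} = - 2 \cdot 2 v = - 4 v$)
$d{\left(D \right)} = - \frac{1}{3 D \left(-63 - 6 D\right)}$ ($d{\left(D \right)} = \frac{1}{\left(D + \left(D + 9\right) \left(-7\right)\right) \left(D - 4 D\right)} = \frac{1}{\left(D + \left(9 + D\right) \left(-7\right)\right) \left(- 3 D\right)} = \frac{1}{\left(D - \left(63 + 7 D\right)\right) \left(- 3 D\right)} = \frac{1}{\left(-63 - 6 D\right) \left(- 3 D\right)} = \frac{1}{\left(-3\right) D \left(-63 - 6 D\right)} = - \frac{1}{3 D \left(-63 - 6 D\right)}$)
$- d{\left(\frac{1}{l} \right)} = - \frac{1}{9 \cdot \frac{1}{313} \left(21 + \frac{2}{313}\right)} = - \frac{\frac{1}{\frac{1}{313}}}{9 \left(21 + 2 \cdot \frac{1}{313}\right)} = - \frac{313}{9 \left(21 + \frac{2}{313}\right)} = - \frac{313}{9 \cdot \frac{6575}{313}} = - \frac{313 \cdot 313}{9 \cdot 6575} = \left(-1\right) \frac{97969}{59175} = - \frac{97969}{59175}$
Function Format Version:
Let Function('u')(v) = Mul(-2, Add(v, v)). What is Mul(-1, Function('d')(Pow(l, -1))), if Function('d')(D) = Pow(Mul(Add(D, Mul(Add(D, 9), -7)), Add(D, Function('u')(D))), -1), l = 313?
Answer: Rational(-97969, 59175) ≈ -1.6556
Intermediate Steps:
Function('u')(v) = Mul(-4, v) (Function('u')(v) = Mul(-2, Mul(2, v)) = Mul(-4, v))
Function('d')(D) = Mul(Rational(-1, 3), Pow(D, -1), Pow(Add(-63, Mul(-6, D)), -1)) (Function('d')(D) = Pow(Mul(Add(D, Mul(Add(D, 9), -7)), Add(D, Mul(-4, D))), -1) = Pow(Mul(Add(D, Mul(Add(9, D), -7)), Mul(-3, D)), -1) = Pow(Mul(Add(D, Add(-63, Mul(-7, D))), Mul(-3, D)), -1) = Pow(Mul(Add(-63, Mul(-6, D)), Mul(-3, D)), -1) = Pow(Mul(-3, D, Add(-63, Mul(-6, D))), -1) = Mul(Rational(-1, 3), Pow(D, -1), Pow(Add(-63, Mul(-6, D)), -1)))
Mul(-1, Function('d')(Pow(l, -1))) = Mul(-1, Mul(Rational(1, 9), Pow(Pow(313, -1), -1), Pow(Add(21, Mul(2, Pow(313, -1))), -1))) = Mul(-1, Mul(Rational(1, 9), Pow(Rational(1, 313), -1), Pow(Add(21, Mul(2, Rational(1, 313))), -1))) = Mul(-1, Mul(Rational(1, 9), 313, Pow(Add(21, Rational(2, 313)), -1))) = Mul(-1, Mul(Rational(1, 9), 313, Pow(Rational(6575, 313), -1))) = Mul(-1, Mul(Rational(1, 9), 313, Rational(313, 6575))) = Mul(-1, Rational(97969, 59175)) = Rational(-97969, 59175)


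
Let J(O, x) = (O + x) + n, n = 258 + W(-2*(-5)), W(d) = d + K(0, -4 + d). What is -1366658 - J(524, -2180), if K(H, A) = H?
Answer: -1365270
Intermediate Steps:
W(d) = d (W(d) = d + 0 = d)
n = 268 (n = 258 - 2*(-5) = 258 + 10 = 268)
J(O, x) = 268 + O + x (J(O, x) = (O + x) + 268 = 268 + O + x)
-1366658 - J(524, -2180) = -1366658 - (268 + 524 - 2180) = -1366658 - 1*(-1388) = -1366658 + 1388 = -1365270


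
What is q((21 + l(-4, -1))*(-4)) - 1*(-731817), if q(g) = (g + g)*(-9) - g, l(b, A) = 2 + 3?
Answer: 733793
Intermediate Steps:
l(b, A) = 5
q(g) = -19*g (q(g) = (2*g)*(-9) - g = -18*g - g = -19*g)
q((21 + l(-4, -1))*(-4)) - 1*(-731817) = -19*(21 + 5)*(-4) - 1*(-731817) = -494*(-4) + 731817 = -19*(-104) + 731817 = 1976 + 731817 = 733793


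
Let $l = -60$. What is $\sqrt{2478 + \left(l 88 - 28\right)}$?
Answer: $i \sqrt{2830} \approx 53.198 i$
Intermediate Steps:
$\sqrt{2478 + \left(l 88 - 28\right)} = \sqrt{2478 - 5308} = \sqrt{-2830} = i \sqrt{2830}$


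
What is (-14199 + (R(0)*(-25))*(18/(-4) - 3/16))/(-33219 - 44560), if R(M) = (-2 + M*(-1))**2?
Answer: 54921/311116 ≈ 0.17653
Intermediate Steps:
R(M) = (-2 - M)**2
(-14199 + (R(0)*(-25))*(18/(-4) - 3/16))/(-33219 - 44560) = (-14199 + ((2 + 0)**2*(-25))*(18/(-4) - 3/16))/(-33219 - 44560) = (-14199 + (2**2*(-25))*(18*(-1/4) - 3*1/16))/(-77779) = (-14199 + (4*(-25))*(-9/2 - 3/16))*(-1/77779) = (-14199 - 100*(-75/16))*(-1/77779) = (-14199 + 1875/4)*(-1/77779) = -54921/4*(-1/77779) = 54921/311116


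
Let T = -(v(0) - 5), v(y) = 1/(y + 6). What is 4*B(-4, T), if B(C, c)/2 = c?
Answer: 116/3 ≈ 38.667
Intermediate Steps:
v(y) = 1/(6 + y)
T = 29/6 (T = -(1/(6 + 0) - 5) = -(1/6 - 5) = -(⅙ - 5) = -1*(-29/6) = 29/6 ≈ 4.8333)
B(C, c) = 2*c
4*B(-4, T) = 4*(2*(29/6)) = 4*(29/3) = 116/3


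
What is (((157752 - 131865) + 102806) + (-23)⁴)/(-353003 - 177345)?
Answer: -29181/37882 ≈ -0.77031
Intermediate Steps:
(((157752 - 131865) + 102806) + (-23)⁴)/(-353003 - 177345) = ((25887 + 102806) + 279841)/(-530348) = (128693 + 279841)*(-1/530348) = 408534*(-1/530348) = -29181/37882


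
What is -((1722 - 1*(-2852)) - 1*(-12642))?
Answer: -17216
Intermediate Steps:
-((1722 - 1*(-2852)) - 1*(-12642)) = -((1722 + 2852) + 12642) = -(4574 + 12642) = -1*17216 = -17216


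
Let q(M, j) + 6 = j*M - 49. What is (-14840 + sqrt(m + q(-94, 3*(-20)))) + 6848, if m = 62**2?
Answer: -7992 + sqrt(9429) ≈ -7894.9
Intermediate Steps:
m = 3844
q(M, j) = -55 + M*j (q(M, j) = -6 + (j*M - 49) = -6 + (M*j - 49) = -6 + (-49 + M*j) = -55 + M*j)
(-14840 + sqrt(m + q(-94, 3*(-20)))) + 6848 = (-14840 + sqrt(3844 + (-55 - 282*(-20)))) + 6848 = (-14840 + sqrt(3844 + (-55 - 94*(-60)))) + 6848 = (-14840 + sqrt(3844 + (-55 + 5640))) + 6848 = (-14840 + sqrt(3844 + 5585)) + 6848 = (-14840 + sqrt(9429)) + 6848 = -7992 + sqrt(9429)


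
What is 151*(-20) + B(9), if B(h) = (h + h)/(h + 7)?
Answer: -24151/8 ≈ -3018.9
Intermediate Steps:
B(h) = 2*h/(7 + h) (B(h) = (2*h)/(7 + h) = 2*h/(7 + h))
151*(-20) + B(9) = 151*(-20) + 2*9/(7 + 9) = -3020 + 2*9/16 = -3020 + 2*9*(1/16) = -3020 + 9/8 = -24151/8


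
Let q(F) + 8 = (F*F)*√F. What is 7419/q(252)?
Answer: 7419/127031877496 + 88338033*√7/31757969374 ≈ 0.0073595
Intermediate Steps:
q(F) = -8 + F^(5/2) (q(F) = -8 + (F*F)*√F = -8 + F²*√F = -8 + F^(5/2))
7419/q(252) = 7419/(-8 + 252^(5/2)) = 7419/(-8 + 381024*√7)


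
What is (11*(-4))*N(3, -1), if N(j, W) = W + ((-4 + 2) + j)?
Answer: 0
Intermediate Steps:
N(j, W) = -2 + W + j (N(j, W) = W + (-2 + j) = -2 + W + j)
(11*(-4))*N(3, -1) = (11*(-4))*(-2 - 1 + 3) = -44*0 = 0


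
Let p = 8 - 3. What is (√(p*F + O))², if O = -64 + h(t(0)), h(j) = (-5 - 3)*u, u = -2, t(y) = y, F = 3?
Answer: -33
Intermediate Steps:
p = 5
h(j) = 16 (h(j) = (-5 - 3)*(-2) = -8*(-2) = 16)
O = -48 (O = -64 + 16 = -48)
(√(p*F + O))² = (√(5*3 - 48))² = (√(15 - 48))² = (√(-33))² = (I*√33)² = -33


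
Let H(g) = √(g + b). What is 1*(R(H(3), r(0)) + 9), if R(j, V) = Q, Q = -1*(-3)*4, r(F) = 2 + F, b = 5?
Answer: 21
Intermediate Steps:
H(g) = √(5 + g) (H(g) = √(g + 5) = √(5 + g))
Q = 12 (Q = 3*4 = 12)
R(j, V) = 12
1*(R(H(3), r(0)) + 9) = 1*(12 + 9) = 1*21 = 21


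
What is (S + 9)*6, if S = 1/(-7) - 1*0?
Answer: 372/7 ≈ 53.143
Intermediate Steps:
S = -1/7 (S = -1/7 + 0 = -1/7 ≈ -0.14286)
(S + 9)*6 = (-1/7 + 9)*6 = (62/7)*6 = 372/7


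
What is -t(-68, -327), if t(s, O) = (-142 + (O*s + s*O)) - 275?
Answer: -44055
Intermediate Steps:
t(s, O) = -417 + 2*O*s (t(s, O) = (-142 + (O*s + O*s)) - 275 = (-142 + 2*O*s) - 275 = -417 + 2*O*s)
-t(-68, -327) = -(-417 + 2*(-327)*(-68)) = -(-417 + 44472) = -1*44055 = -44055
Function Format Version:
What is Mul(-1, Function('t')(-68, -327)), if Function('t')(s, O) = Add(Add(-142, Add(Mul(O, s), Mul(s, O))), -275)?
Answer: -44055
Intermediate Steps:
Function('t')(s, O) = Add(-417, Mul(2, O, s)) (Function('t')(s, O) = Add(Add(-142, Add(Mul(O, s), Mul(O, s))), -275) = Add(Add(-142, Mul(2, O, s)), -275) = Add(-417, Mul(2, O, s)))
Mul(-1, Function('t')(-68, -327)) = Mul(-1, Add(-417, Mul(2, -327, -68))) = Mul(-1, Add(-417, 44472)) = Mul(-1, 44055) = -44055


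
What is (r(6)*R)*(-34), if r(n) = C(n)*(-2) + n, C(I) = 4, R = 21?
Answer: 1428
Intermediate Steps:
r(n) = -8 + n (r(n) = 4*(-2) + n = -8 + n)
(r(6)*R)*(-34) = ((-8 + 6)*21)*(-34) = -2*21*(-34) = -42*(-34) = 1428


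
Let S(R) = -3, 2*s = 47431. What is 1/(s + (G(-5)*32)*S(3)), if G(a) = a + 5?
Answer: 2/47431 ≈ 4.2167e-5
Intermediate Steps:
s = 47431/2 (s = (½)*47431 = 47431/2 ≈ 23716.)
G(a) = 5 + a
1/(s + (G(-5)*32)*S(3)) = 1/(47431/2 + ((5 - 5)*32)*(-3)) = 1/(47431/2 + (0*32)*(-3)) = 1/(47431/2 + 0*(-3)) = 1/(47431/2 + 0) = 1/(47431/2) = 2/47431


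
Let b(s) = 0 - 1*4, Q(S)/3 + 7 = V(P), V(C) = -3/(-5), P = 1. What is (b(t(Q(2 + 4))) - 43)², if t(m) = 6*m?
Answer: 2209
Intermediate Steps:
V(C) = ⅗ (V(C) = -3*(-⅕) = ⅗)
Q(S) = -96/5 (Q(S) = -21 + 3*(⅗) = -21 + 9/5 = -96/5)
b(s) = -4 (b(s) = 0 - 4 = -4)
(b(t(Q(2 + 4))) - 43)² = (-4 - 43)² = (-47)² = 2209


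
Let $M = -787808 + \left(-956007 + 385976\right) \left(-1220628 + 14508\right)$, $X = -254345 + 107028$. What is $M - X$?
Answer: $687525149229$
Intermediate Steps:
$X = -147317$
$M = 687525001912$ ($M = -787808 - -687525789720 = -787808 + 687525789720 = 687525001912$)
$M - X = 687525001912 - -147317 = 687525001912 + 147317 = 687525149229$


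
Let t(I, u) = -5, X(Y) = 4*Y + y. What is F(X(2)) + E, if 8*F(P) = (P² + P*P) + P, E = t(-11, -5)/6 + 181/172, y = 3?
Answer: 32863/1032 ≈ 31.844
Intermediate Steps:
X(Y) = 3 + 4*Y (X(Y) = 4*Y + 3 = 3 + 4*Y)
E = 113/516 (E = -5/6 + 181/172 = -5*⅙ + 181*(1/172) = -⅚ + 181/172 = 113/516 ≈ 0.21899)
F(P) = P²/4 + P/8 (F(P) = ((P² + P*P) + P)/8 = ((P² + P²) + P)/8 = (2*P² + P)/8 = (P + 2*P²)/8 = P²/4 + P/8)
F(X(2)) + E = (3 + 4*2)*(1 + 2*(3 + 4*2))/8 + 113/516 = (3 + 8)*(1 + 2*(3 + 8))/8 + 113/516 = (⅛)*11*(1 + 2*11) + 113/516 = (⅛)*11*(1 + 22) + 113/516 = (⅛)*11*23 + 113/516 = 253/8 + 113/516 = 32863/1032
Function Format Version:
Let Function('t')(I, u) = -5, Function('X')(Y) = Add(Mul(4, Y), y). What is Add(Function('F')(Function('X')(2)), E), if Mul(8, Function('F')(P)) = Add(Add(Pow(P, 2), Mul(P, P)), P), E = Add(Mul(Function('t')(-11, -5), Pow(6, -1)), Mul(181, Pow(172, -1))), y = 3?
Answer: Rational(32863, 1032) ≈ 31.844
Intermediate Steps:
Function('X')(Y) = Add(3, Mul(4, Y)) (Function('X')(Y) = Add(Mul(4, Y), 3) = Add(3, Mul(4, Y)))
E = Rational(113, 516) (E = Add(Mul(-5, Pow(6, -1)), Mul(181, Pow(172, -1))) = Add(Mul(-5, Rational(1, 6)), Mul(181, Rational(1, 172))) = Add(Rational(-5, 6), Rational(181, 172)) = Rational(113, 516) ≈ 0.21899)
Function('F')(P) = Add(Mul(Rational(1, 4), Pow(P, 2)), Mul(Rational(1, 8), P)) (Function('F')(P) = Mul(Rational(1, 8), Add(Add(Pow(P, 2), Mul(P, P)), P)) = Mul(Rational(1, 8), Add(Add(Pow(P, 2), Pow(P, 2)), P)) = Mul(Rational(1, 8), Add(Mul(2, Pow(P, 2)), P)) = Mul(Rational(1, 8), Add(P, Mul(2, Pow(P, 2)))) = Add(Mul(Rational(1, 4), Pow(P, 2)), Mul(Rational(1, 8), P)))
Add(Function('F')(Function('X')(2)), E) = Add(Mul(Rational(1, 8), Add(3, Mul(4, 2)), Add(1, Mul(2, Add(3, Mul(4, 2))))), Rational(113, 516)) = Add(Mul(Rational(1, 8), Add(3, 8), Add(1, Mul(2, Add(3, 8)))), Rational(113, 516)) = Add(Mul(Rational(1, 8), 11, Add(1, Mul(2, 11))), Rational(113, 516)) = Add(Mul(Rational(1, 8), 11, Add(1, 22)), Rational(113, 516)) = Add(Mul(Rational(1, 8), 11, 23), Rational(113, 516)) = Add(Rational(253, 8), Rational(113, 516)) = Rational(32863, 1032)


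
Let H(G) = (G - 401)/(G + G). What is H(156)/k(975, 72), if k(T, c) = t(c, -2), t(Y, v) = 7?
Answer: -35/312 ≈ -0.11218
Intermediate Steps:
k(T, c) = 7
H(G) = (-401 + G)/(2*G) (H(G) = (-401 + G)/((2*G)) = (-401 + G)*(1/(2*G)) = (-401 + G)/(2*G))
H(156)/k(975, 72) = ((½)*(-401 + 156)/156)/7 = ((½)*(1/156)*(-245))*(⅐) = -245/312*⅐ = -35/312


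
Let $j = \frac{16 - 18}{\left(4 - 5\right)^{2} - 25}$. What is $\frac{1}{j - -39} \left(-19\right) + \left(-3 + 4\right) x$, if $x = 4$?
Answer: $\frac{1648}{469} \approx 3.5139$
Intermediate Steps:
$j = \frac{1}{12}$ ($j = - \frac{2}{\left(-1\right)^{2} - 25} = - \frac{2}{1 - 25} = - \frac{2}{-24} = \left(-2\right) \left(- \frac{1}{24}\right) = \frac{1}{12} \approx 0.083333$)
$\frac{1}{j - -39} \left(-19\right) + \left(-3 + 4\right) x = \frac{1}{\frac{1}{12} - -39} \left(-19\right) + \left(-3 + 4\right) 4 = \frac{1}{\frac{1}{12} + 39} \left(-19\right) + 1 \cdot 4 = \frac{1}{\frac{469}{12}} \left(-19\right) + 4 = \frac{12}{469} \left(-19\right) + 4 = - \frac{228}{469} + 4 = \frac{1648}{469}$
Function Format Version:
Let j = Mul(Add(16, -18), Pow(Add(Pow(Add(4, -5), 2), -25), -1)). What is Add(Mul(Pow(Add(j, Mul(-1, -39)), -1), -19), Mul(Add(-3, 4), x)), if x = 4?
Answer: Rational(1648, 469) ≈ 3.5139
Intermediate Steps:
j = Rational(1, 12) (j = Mul(-2, Pow(Add(Pow(-1, 2), -25), -1)) = Mul(-2, Pow(Add(1, -25), -1)) = Mul(-2, Pow(-24, -1)) = Mul(-2, Rational(-1, 24)) = Rational(1, 12) ≈ 0.083333)
Add(Mul(Pow(Add(j, Mul(-1, -39)), -1), -19), Mul(Add(-3, 4), x)) = Add(Mul(Pow(Add(Rational(1, 12), Mul(-1, -39)), -1), -19), Mul(Add(-3, 4), 4)) = Add(Mul(Pow(Add(Rational(1, 12), 39), -1), -19), Mul(1, 4)) = Add(Mul(Pow(Rational(469, 12), -1), -19), 4) = Add(Mul(Rational(12, 469), -19), 4) = Add(Rational(-228, 469), 4) = Rational(1648, 469)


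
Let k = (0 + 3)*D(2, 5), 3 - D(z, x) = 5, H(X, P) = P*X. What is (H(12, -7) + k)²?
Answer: 8100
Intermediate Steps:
D(z, x) = -2 (D(z, x) = 3 - 1*5 = 3 - 5 = -2)
k = -6 (k = (0 + 3)*(-2) = 3*(-2) = -6)
(H(12, -7) + k)² = (-7*12 - 6)² = (-84 - 6)² = (-90)² = 8100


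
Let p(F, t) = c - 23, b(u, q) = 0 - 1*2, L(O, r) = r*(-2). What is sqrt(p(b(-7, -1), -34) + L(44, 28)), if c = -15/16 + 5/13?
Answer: I*sqrt(215111)/52 ≈ 8.9192*I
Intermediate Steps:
L(O, r) = -2*r
c = -115/208 (c = -15*1/16 + 5*(1/13) = -15/16 + 5/13 = -115/208 ≈ -0.55289)
b(u, q) = -2 (b(u, q) = 0 - 2 = -2)
p(F, t) = -4899/208 (p(F, t) = -115/208 - 23 = -4899/208)
sqrt(p(b(-7, -1), -34) + L(44, 28)) = sqrt(-4899/208 - 2*28) = sqrt(-4899/208 - 56) = sqrt(-16547/208) = I*sqrt(215111)/52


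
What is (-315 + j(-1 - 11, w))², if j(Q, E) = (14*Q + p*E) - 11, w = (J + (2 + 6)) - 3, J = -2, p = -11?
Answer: 277729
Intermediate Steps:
w = 3 (w = (-2 + (2 + 6)) - 3 = (-2 + 8) - 3 = 6 - 3 = 3)
j(Q, E) = -11 - 11*E + 14*Q (j(Q, E) = (14*Q - 11*E) - 11 = (-11*E + 14*Q) - 11 = -11 - 11*E + 14*Q)
(-315 + j(-1 - 11, w))² = (-315 + (-11 - 11*3 + 14*(-1 - 11)))² = (-315 + (-11 - 33 + 14*(-12)))² = (-315 + (-11 - 33 - 168))² = (-315 - 212)² = (-527)² = 277729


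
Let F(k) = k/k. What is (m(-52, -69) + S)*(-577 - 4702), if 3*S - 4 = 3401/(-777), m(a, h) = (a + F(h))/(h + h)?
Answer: -138040571/107226 ≈ -1287.4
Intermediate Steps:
F(k) = 1
m(a, h) = (1 + a)/(2*h) (m(a, h) = (a + 1)/(h + h) = (1 + a)/((2*h)) = (1 + a)*(1/(2*h)) = (1 + a)/(2*h))
S = -293/2331 (S = 4/3 + (3401/(-777))/3 = 4/3 + (3401*(-1/777))/3 = 4/3 + (1/3)*(-3401/777) = 4/3 - 3401/2331 = -293/2331 ≈ -0.12570)
(m(-52, -69) + S)*(-577 - 4702) = ((1/2)*(1 - 52)/(-69) - 293/2331)*(-577 - 4702) = ((1/2)*(-1/69)*(-51) - 293/2331)*(-5279) = (17/46 - 293/2331)*(-5279) = (26149/107226)*(-5279) = -138040571/107226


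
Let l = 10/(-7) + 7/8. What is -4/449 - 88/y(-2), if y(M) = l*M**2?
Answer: 553044/13919 ≈ 39.733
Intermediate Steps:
l = -31/56 (l = 10*(-1/7) + 7*(1/8) = -10/7 + 7/8 = -31/56 ≈ -0.55357)
y(M) = -31*M**2/56
-4/449 - 88/y(-2) = -4/449 - 88/((-31/56*(-2)**2)) = -4*1/449 - 88/((-31/56*4)) = -4/449 - 88/(-31/14) = -4/449 - 88*(-14/31) = -4/449 + 1232/31 = 553044/13919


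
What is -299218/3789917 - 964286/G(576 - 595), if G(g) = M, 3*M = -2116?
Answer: 5812862443/4252102 ≈ 1367.1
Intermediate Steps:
M = -2116/3 (M = (1/3)*(-2116) = -2116/3 ≈ -705.33)
G(g) = -2116/3
-299218/3789917 - 964286/G(576 - 595) = -299218/3789917 - 964286/(-2116/3) = -299218*1/3789917 - 964286*(-3/2116) = -7298/92437 + 1446429/1058 = 5812862443/4252102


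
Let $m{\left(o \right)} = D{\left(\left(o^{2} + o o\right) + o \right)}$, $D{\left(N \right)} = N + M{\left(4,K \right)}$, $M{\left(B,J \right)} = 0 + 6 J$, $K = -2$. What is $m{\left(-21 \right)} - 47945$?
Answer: $-47096$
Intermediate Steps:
$M{\left(B,J \right)} = 6 J$
$D{\left(N \right)} = -12 + N$ ($D{\left(N \right)} = N + 6 \left(-2\right) = N - 12 = -12 + N$)
$m{\left(o \right)} = -12 + o + 2 o^{2}$ ($m{\left(o \right)} = -12 + \left(\left(o^{2} + o o\right) + o\right) = -12 + \left(\left(o^{2} + o^{2}\right) + o\right) = -12 + \left(2 o^{2} + o\right) = -12 + \left(o + 2 o^{2}\right) = -12 + o + 2 o^{2}$)
$m{\left(-21 \right)} - 47945 = \left(-12 - 21 \left(1 + 2 \left(-21\right)\right)\right) - 47945 = \left(-12 - 21 \left(1 - 42\right)\right) - 47945 = \left(-12 - -861\right) - 47945 = \left(-12 + 861\right) - 47945 = 849 - 47945 = -47096$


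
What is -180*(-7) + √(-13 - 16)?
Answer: 1260 + I*√29 ≈ 1260.0 + 5.3852*I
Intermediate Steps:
-180*(-7) + √(-13 - 16) = -30*(-42) + √(-29) = 1260 + I*√29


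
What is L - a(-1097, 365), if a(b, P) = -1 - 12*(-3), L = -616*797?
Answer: -490987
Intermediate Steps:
L = -490952
a(b, P) = 35 (a(b, P) = -1 + 36 = 35)
L - a(-1097, 365) = -490952 - 1*35 = -490952 - 35 = -490987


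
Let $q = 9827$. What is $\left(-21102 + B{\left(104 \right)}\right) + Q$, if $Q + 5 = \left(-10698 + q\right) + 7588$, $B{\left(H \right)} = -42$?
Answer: $-14432$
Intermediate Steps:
$Q = 6712$ ($Q = -5 + \left(\left(-10698 + 9827\right) + 7588\right) = -5 + \left(-871 + 7588\right) = -5 + 6717 = 6712$)
$\left(-21102 + B{\left(104 \right)}\right) + Q = \left(-21102 - 42\right) + 6712 = -21144 + 6712 = -14432$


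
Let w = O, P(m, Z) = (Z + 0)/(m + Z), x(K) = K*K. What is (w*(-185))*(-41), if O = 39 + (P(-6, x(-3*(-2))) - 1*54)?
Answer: -104673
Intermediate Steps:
x(K) = K²
P(m, Z) = Z/(Z + m)
O = -69/5 (O = 39 + ((-3*(-2))²/((-3*(-2))² - 6) - 1*54) = 39 + (6²/(6² - 6) - 54) = 39 + (36/(36 - 6) - 54) = 39 + (36/30 - 54) = 39 + (36*(1/30) - 54) = 39 + (6/5 - 54) = 39 - 264/5 = -69/5 ≈ -13.800)
w = -69/5 ≈ -13.800
(w*(-185))*(-41) = -69/5*(-185)*(-41) = 2553*(-41) = -104673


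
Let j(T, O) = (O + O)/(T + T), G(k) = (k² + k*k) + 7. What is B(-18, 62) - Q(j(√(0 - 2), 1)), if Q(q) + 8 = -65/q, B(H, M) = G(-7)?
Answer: 113 + 65*I*√2 ≈ 113.0 + 91.924*I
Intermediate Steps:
G(k) = 7 + 2*k² (G(k) = (k² + k²) + 7 = 2*k² + 7 = 7 + 2*k²)
B(H, M) = 105 (B(H, M) = 7 + 2*(-7)² = 7 + 2*49 = 7 + 98 = 105)
j(T, O) = O/T (j(T, O) = (2*O)/((2*T)) = (2*O)*(1/(2*T)) = O/T)
Q(q) = -8 - 65/q
B(-18, 62) - Q(j(√(0 - 2), 1)) = 105 - (-8 - 65*√(0 - 2)) = 105 - (-8 - 65*I*√2) = 105 + (8 + 65*I*√2) = 113 + 65*I*√2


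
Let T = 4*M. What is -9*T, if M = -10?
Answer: 360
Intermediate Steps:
T = -40 (T = 4*(-10) = -40)
-9*T = -9*(-40) = 360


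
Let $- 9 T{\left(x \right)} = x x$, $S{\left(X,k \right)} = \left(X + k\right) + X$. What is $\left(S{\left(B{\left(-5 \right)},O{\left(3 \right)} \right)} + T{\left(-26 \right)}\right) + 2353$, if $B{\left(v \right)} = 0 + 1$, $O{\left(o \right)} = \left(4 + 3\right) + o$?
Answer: $\frac{20609}{9} \approx 2289.9$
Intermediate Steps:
$O{\left(o \right)} = 7 + o$
$B{\left(v \right)} = 1$
$S{\left(X,k \right)} = k + 2 X$
$T{\left(x \right)} = - \frac{x^{2}}{9}$ ($T{\left(x \right)} = - \frac{x x}{9} = - \frac{x^{2}}{9}$)
$\left(S{\left(B{\left(-5 \right)},O{\left(3 \right)} \right)} + T{\left(-26 \right)}\right) + 2353 = \left(\left(\left(7 + 3\right) + 2 \cdot 1\right) - \frac{\left(-26\right)^{2}}{9}\right) + 2353 = \left(\left(10 + 2\right) - \frac{676}{9}\right) + 2353 = \left(12 - \frac{676}{9}\right) + 2353 = - \frac{568}{9} + 2353 = \frac{20609}{9}$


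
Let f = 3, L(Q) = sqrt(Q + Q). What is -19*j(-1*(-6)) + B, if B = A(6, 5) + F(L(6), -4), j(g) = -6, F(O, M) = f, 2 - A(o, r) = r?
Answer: 114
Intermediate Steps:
L(Q) = sqrt(2)*sqrt(Q) (L(Q) = sqrt(2*Q) = sqrt(2)*sqrt(Q))
A(o, r) = 2 - r
F(O, M) = 3
B = 0 (B = (2 - 1*5) + 3 = (2 - 5) + 3 = -3 + 3 = 0)
-19*j(-1*(-6)) + B = -19*(-6) + 0 = 114 + 0 = 114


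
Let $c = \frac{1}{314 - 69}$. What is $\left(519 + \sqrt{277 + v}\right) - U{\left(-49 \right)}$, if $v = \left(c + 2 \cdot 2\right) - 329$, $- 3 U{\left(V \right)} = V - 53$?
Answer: $485 + \frac{i \sqrt{58795}}{35} \approx 485.0 + 6.9279 i$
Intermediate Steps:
$c = \frac{1}{245} \approx 0.0040816$
$U{\left(V \right)} = \frac{53}{3} - \frac{V}{3}$ ($U{\left(V \right)} = - \frac{V - 53}{3} = - \frac{-53 + V}{3} = \frac{53}{3} - \frac{V}{3}$)
$v = - \frac{79624}{245}$ ($v = \left(\frac{1}{245} + 2 \cdot 2\right) - 329 = \left(\frac{1}{245} + 4\right) - 329 = \frac{981}{245} - 329 = - \frac{79624}{245} \approx -325.0$)
$\left(519 + \sqrt{277 + v}\right) - U{\left(-49 \right)} = \left(519 + \sqrt{277 - \frac{79624}{245}}\right) - \left(\frac{53}{3} - - \frac{49}{3}\right) = \left(519 + \sqrt{- \frac{11759}{245}}\right) - \left(\frac{53}{3} + \frac{49}{3}\right) = \left(519 + \frac{i \sqrt{58795}}{35}\right) - 34 = 485 + \frac{i \sqrt{58795}}{35}$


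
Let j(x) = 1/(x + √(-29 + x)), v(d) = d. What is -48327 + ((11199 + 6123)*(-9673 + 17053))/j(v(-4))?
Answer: -511393767 + 127836360*I*√33 ≈ -5.1139e+8 + 7.3436e+8*I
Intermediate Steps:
-48327 + ((11199 + 6123)*(-9673 + 17053))/j(v(-4)) = -48327 + ((11199 + 6123)*(-9673 + 17053))/(1/(-4 + √(-29 - 4))) = -48327 + (17322*7380)/(1/(-4 + √(-33))) = -48327 + 127836360/(1/(-4 + I*√33)) = -48327 + 127836360*(-4 + I*√33) = -48327 + (-511345440 + 127836360*I*√33) = -511393767 + 127836360*I*√33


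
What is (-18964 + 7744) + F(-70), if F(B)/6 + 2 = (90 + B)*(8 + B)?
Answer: -18672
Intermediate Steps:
F(B) = -12 + 6*(8 + B)*(90 + B) (F(B) = -12 + 6*((90 + B)*(8 + B)) = -12 + 6*((8 + B)*(90 + B)) = -12 + 6*(8 + B)*(90 + B))
(-18964 + 7744) + F(-70) = (-18964 + 7744) + (4308 + 6*(-70)² + 588*(-70)) = -11220 + (4308 + 6*4900 - 41160) = -11220 + (4308 + 29400 - 41160) = -11220 - 7452 = -18672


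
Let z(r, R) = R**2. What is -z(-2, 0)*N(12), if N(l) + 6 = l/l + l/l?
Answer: 0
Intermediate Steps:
N(l) = -4 (N(l) = -6 + (l/l + l/l) = -6 + (1 + 1) = -6 + 2 = -4)
-z(-2, 0)*N(12) = -0**2*(-4) = -0*(-4) = -1*0 = 0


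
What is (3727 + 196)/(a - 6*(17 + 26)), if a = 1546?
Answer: 3923/1288 ≈ 3.0458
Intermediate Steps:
(3727 + 196)/(a - 6*(17 + 26)) = (3727 + 196)/(1546 - 6*(17 + 26)) = 3923/(1546 - 6*43) = 3923/(1546 - 258) = 3923/1288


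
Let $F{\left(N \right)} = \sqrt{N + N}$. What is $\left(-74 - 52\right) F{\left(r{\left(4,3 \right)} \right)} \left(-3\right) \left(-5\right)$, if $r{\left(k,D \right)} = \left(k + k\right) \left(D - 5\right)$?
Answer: $- 7560 i \sqrt{2} \approx - 10691.0 i$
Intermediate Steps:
$r{\left(k,D \right)} = 2 k \left(-5 + D\right)$
$F{\left(N \right)} = \sqrt{2} \sqrt{N}$ ($F{\left(N \right)} = \sqrt{2 N} = \sqrt{2} \sqrt{N}$)
$\left(-74 - 52\right) F{\left(r{\left(4,3 \right)} \right)} \left(-3\right) \left(-5\right) = \left(-74 - 52\right) \sqrt{2} \sqrt{2 \cdot 4 \left(-5 + 3\right)} \left(-3\right) \left(-5\right) = - 126 \sqrt{2} \sqrt{2 \cdot 4 \left(-2\right)} \left(-3\right) \left(-5\right) = - 126 \sqrt{2} \sqrt{-16} \left(-3\right) \left(-5\right) = - 126 \sqrt{2} \cdot 4 i \left(-3\right) \left(-5\right) = - 126 \cdot 4 i \sqrt{2} \left(-3\right) \left(-5\right) = - 126 - 12 i \sqrt{2} \left(-5\right) = - 126 \cdot 60 i \sqrt{2} = - 7560 i \sqrt{2}$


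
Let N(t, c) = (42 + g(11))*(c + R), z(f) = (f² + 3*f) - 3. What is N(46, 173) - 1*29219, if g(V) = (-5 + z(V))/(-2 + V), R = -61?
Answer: -204283/9 ≈ -22698.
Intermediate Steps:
z(f) = -3 + f² + 3*f
g(V) = (-8 + V² + 3*V)/(-2 + V) (g(V) = (-5 + (-3 + V² + 3*V))/(-2 + V) = (-8 + V² + 3*V)/(-2 + V))
N(t, c) = -31964/9 + 524*c/9 (N(t, c) = (42 + (-8 + 11² + 3*11)/(-2 + 11))*(c - 61) = (42 + (-8 + 121 + 33)/9)*(-61 + c) = (42 + (⅑)*146)*(-61 + c) = (42 + 146/9)*(-61 + c) = 524*(-61 + c)/9 = -31964/9 + 524*c/9)
N(46, 173) - 1*29219 = (-31964/9 + (524/9)*173) - 1*29219 = (-31964/9 + 90652/9) - 29219 = 58688/9 - 29219 = -204283/9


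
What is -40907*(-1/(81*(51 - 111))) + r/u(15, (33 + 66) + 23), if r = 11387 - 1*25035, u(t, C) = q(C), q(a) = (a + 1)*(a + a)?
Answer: -107835847/12154860 ≈ -8.8718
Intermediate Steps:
q(a) = 2*a*(1 + a) (q(a) = (1 + a)*(2*a) = 2*a*(1 + a))
u(t, C) = 2*C*(1 + C)
r = -13648 (r = 11387 - 25035 = -13648)
-40907*(-1/(81*(51 - 111))) + r/u(15, (33 + 66) + 23) = -40907*(-1/(81*(51 - 111))) - 13648*1/(2*(1 + ((33 + 66) + 23))*((33 + 66) + 23)) = -40907/((-81*(-60))) - 13648*1/(2*(1 + (99 + 23))*(99 + 23)) = -40907/4860 - 13648*1/(244*(1 + 122)) = -40907*1/4860 - 13648/(2*122*123) = -40907/4860 - 13648/30012 = -40907/4860 - 13648*1/30012 = -40907/4860 - 3412/7503 = -107835847/12154860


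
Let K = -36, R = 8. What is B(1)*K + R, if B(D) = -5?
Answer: 188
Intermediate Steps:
B(1)*K + R = -5*(-36) + 8 = 180 + 8 = 188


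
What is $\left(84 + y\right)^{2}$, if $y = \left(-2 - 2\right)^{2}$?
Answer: $10000$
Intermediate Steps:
$y = 16$ ($y = \left(-4\right)^{2} = 16$)
$\left(84 + y\right)^{2} = \left(84 + 16\right)^{2} = 100^{2} = 10000$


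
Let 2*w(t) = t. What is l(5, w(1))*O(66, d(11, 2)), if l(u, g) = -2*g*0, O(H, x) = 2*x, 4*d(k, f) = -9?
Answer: 0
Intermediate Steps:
d(k, f) = -9/4 (d(k, f) = (1/4)*(-9) = -9/4)
w(t) = t/2
l(u, g) = 0
l(5, w(1))*O(66, d(11, 2)) = 0*(2*(-9/4)) = 0*(-9/2) = 0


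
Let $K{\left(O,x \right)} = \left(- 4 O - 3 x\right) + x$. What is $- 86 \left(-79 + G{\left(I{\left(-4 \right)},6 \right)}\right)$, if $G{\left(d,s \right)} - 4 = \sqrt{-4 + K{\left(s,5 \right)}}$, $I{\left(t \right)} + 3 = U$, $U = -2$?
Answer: $6450 - 86 i \sqrt{38} \approx 6450.0 - 530.14 i$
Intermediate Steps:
$K{\left(O,x \right)} = - 4 O - 2 x$
$I{\left(t \right)} = -5$ ($I{\left(t \right)} = -3 - 2 = -5$)
$G{\left(d,s \right)} = 4 + \sqrt{-14 - 4 s}$ ($G{\left(d,s \right)} = 4 + \sqrt{-4 - \left(10 + 4 s\right)} = 4 + \sqrt{-14 - 4 s}$)
$- 86 \left(-79 + G{\left(I{\left(-4 \right)},6 \right)}\right) = - 86 \left(-79 + \left(4 + \sqrt{-14 - 24}\right)\right) = - 86 \left(-79 + \left(4 + \sqrt{-38}\right)\right) = - 86 \left(-79 + \left(4 + i \sqrt{38}\right)\right) = - 86 \left(-75 + i \sqrt{38}\right) = 6450 - 86 i \sqrt{38}$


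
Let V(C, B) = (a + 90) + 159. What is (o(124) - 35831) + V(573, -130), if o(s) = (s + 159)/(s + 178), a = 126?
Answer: -10707429/302 ≈ -35455.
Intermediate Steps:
V(C, B) = 375 (V(C, B) = (126 + 90) + 159 = 216 + 159 = 375)
o(s) = (159 + s)/(178 + s)
(o(124) - 35831) + V(573, -130) = ((159 + 124)/(178 + 124) - 35831) + 375 = (283/302 - 35831) + 375 = -10820679/302 + 375 = -10707429/302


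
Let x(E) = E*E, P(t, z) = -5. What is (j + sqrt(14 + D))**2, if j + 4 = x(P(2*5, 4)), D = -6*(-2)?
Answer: (21 + sqrt(26))**2 ≈ 681.16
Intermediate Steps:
D = 12
x(E) = E**2
j = 21 (j = -4 + (-5)**2 = -4 + 25 = 21)
(j + sqrt(14 + D))**2 = (21 + sqrt(14 + 12))**2 = (21 + sqrt(26))**2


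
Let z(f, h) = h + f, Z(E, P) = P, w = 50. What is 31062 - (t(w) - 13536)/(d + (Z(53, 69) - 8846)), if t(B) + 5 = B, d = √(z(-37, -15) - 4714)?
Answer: 265879271687/8560055 - 1499*I*√4766/8560055 ≈ 31060.0 - 0.012089*I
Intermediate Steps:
z(f, h) = f + h
d = I*√4766 (d = √((-37 - 15) - 4714) = √(-52 - 4714) = √(-4766) = I*√4766 ≈ 69.036*I)
t(B) = -5 + B
31062 - (t(w) - 13536)/(d + (Z(53, 69) - 8846)) = 31062 - ((-5 + 50) - 13536)/(I*√4766 + (69 - 8846)) = 31062 - (45 - 13536)/(I*√4766 - 8777) = 31062 - (-13491)/(-8777 + I*√4766) = 31062 + 13491/(-8777 + I*√4766)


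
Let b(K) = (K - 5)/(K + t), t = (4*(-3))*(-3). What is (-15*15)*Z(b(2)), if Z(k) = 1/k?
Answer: 2850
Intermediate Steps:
t = 36 (t = -12*(-3) = 36)
b(K) = (-5 + K)/(36 + K) (b(K) = (K - 5)/(K + 36) = (-5 + K)/(36 + K))
(-15*15)*Z(b(2)) = (-15*15)/(((-5 + 2)/(36 + 2))) = -225/(-3/38) = -225*(-38/3) = 2850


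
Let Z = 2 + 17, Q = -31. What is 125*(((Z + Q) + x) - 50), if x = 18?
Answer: -5500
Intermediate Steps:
Z = 19
125*(((Z + Q) + x) - 50) = 125*(((19 - 31) + 18) - 50) = 125*((-12 + 18) - 50) = 125*(6 - 50) = 125*(-44) = -5500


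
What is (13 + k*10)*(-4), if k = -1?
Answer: -12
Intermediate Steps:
(13 + k*10)*(-4) = (13 - 1*10)*(-4) = (13 - 10)*(-4) = 3*(-4) = -12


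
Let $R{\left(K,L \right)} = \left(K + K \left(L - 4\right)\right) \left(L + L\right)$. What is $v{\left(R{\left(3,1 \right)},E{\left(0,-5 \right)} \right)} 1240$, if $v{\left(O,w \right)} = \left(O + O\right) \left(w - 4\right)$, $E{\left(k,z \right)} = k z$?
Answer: $119040$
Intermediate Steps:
$R{\left(K,L \right)} = 2 L \left(K + K \left(-4 + L\right)\right)$ ($R{\left(K,L \right)} = \left(K + K \left(-4 + L\right)\right) 2 L = 2 L \left(K + K \left(-4 + L\right)\right)$)
$v{\left(O,w \right)} = 2 O \left(-4 + w\right)$
$v{\left(R{\left(3,1 \right)},E{\left(0,-5 \right)} \right)} 1240 = 2 \cdot 2 \cdot 3 \cdot 1 \left(-3 + 1\right) \left(-4 + 0 \left(-5\right)\right) 1240 = 2 \cdot 2 \cdot 3 \cdot 1 \left(-2\right) \left(-4 + 0\right) 1240 = 2 \left(-12\right) \left(-4\right) 1240 = 96 \cdot 1240 = 119040$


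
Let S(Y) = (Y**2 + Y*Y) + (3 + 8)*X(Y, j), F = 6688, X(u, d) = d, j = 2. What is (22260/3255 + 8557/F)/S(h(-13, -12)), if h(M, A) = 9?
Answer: 1683123/38148352 ≈ 0.044120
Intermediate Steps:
S(Y) = 22 + 2*Y**2 (S(Y) = (Y**2 + Y*Y) + (3 + 8)*2 = (Y**2 + Y**2) + 11*2 = 2*Y**2 + 22 = 22 + 2*Y**2)
(22260/3255 + 8557/F)/S(h(-13, -12)) = (22260/3255 + 8557/6688)/(22 + 2*9**2) = (22260*(1/3255) + 8557*(1/6688))/(22 + 2*81) = (212/31 + 8557/6688)/(22 + 162) = (1683123/207328)/184 = (1683123/207328)*(1/184) = 1683123/38148352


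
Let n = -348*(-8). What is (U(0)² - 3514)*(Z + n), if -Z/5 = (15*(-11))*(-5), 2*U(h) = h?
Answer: 4712274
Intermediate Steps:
n = 2784
U(h) = h/2
Z = -4125 (Z = -5*15*(-11)*(-5) = -(-825)*(-5) = -5*825 = -4125)
(U(0)² - 3514)*(Z + n) = (((½)*0)² - 3514)*(-4125 + 2784) = (0² - 3514)*(-1341) = (0 - 3514)*(-1341) = -3514*(-1341) = 4712274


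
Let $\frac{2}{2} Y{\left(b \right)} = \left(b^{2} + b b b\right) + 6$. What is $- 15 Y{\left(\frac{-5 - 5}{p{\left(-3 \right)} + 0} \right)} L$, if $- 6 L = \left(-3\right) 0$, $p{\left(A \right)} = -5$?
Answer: $0$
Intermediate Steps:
$Y{\left(b \right)} = 6 + b^{2} + b^{3}$ ($Y{\left(b \right)} = \left(b^{2} + b b b\right) + 6 = \left(b^{2} + b^{2} b\right) + 6 = \left(b^{2} + b^{3}\right) + 6 = 6 + b^{2} + b^{3}$)
$L = 0$ ($L = - \frac{\left(-3\right) 0}{6} = \left(- \frac{1}{6}\right) 0 = 0$)
$- 15 Y{\left(\frac{-5 - 5}{p{\left(-3 \right)} + 0} \right)} L = - 15 \left(6 + \left(\frac{-5 - 5}{-5 + 0}\right)^{2} + \left(\frac{-5 - 5}{-5 + 0}\right)^{3}\right) 0 = - 15 \left(6 + \left(- \frac{10}{-5}\right)^{2} + \left(- \frac{10}{-5}\right)^{3}\right) 0 = - 15 \left(6 + \left(\left(-10\right) \left(- \frac{1}{5}\right)\right)^{2} + \left(\left(-10\right) \left(- \frac{1}{5}\right)\right)^{3}\right) 0 = - 15 \left(6 + 2^{2} + 2^{3}\right) 0 = - 15 \left(6 + 4 + 8\right) 0 = \left(-15\right) 18 \cdot 0 = \left(-270\right) 0 = 0$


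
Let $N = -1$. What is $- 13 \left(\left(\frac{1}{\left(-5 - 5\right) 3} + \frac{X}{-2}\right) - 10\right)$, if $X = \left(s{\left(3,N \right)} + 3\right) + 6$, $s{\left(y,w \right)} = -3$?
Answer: $\frac{5083}{30} \approx 169.43$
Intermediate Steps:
$X = 6$ ($X = \left(-3 + 3\right) + 6 = 0 + 6 = 6$)
$- 13 \left(\left(\frac{1}{\left(-5 - 5\right) 3} + \frac{X}{-2}\right) - 10\right) = - 13 \left(\left(\frac{1}{\left(-5 - 5\right) 3} + \frac{6}{-2}\right) - 10\right) = - 13 \left(\left(\frac{1}{-10} \cdot \frac{1}{3} + 6 \left(- \frac{1}{2}\right)\right) - 10\right) = - 13 \left(\left(\left(- \frac{1}{10}\right) \frac{1}{3} - 3\right) - 10\right) = - 13 \left(\left(- \frac{1}{30} - 3\right) - 10\right) = - 13 \left(- \frac{91}{30} - 10\right) = \left(-13\right) \left(- \frac{391}{30}\right) = \frac{5083}{30}$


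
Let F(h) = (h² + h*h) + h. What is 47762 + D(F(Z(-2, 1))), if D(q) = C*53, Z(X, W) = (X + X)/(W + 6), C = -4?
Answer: 47550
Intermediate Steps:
Z(X, W) = 2*X/(6 + W) (Z(X, W) = (2*X)/(6 + W) = 2*X/(6 + W))
F(h) = h + 2*h² (F(h) = (h² + h²) + h = 2*h² + h = h + 2*h²)
D(q) = -212 (D(q) = -4*53 = -212)
47762 + D(F(Z(-2, 1))) = 47762 - 212 = 47550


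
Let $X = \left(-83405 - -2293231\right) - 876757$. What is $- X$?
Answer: $-1333069$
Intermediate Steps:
$X = 1333069$ ($X = \left(-83405 + 2293231\right) - 876757 = 2209826 - 876757 = 1333069$)
$- X = \left(-1\right) 1333069 = -1333069$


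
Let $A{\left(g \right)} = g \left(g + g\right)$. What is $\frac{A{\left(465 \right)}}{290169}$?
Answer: $\frac{48050}{32241} \approx 1.4903$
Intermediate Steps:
$A{\left(g \right)} = 2 g^{2}$ ($A{\left(g \right)} = g 2 g = 2 g^{2}$)
$\frac{A{\left(465 \right)}}{290169} = \frac{2 \cdot 465^{2}}{290169} = 2 \cdot 216225 \cdot \frac{1}{290169} = 432450 \cdot \frac{1}{290169} = \frac{48050}{32241}$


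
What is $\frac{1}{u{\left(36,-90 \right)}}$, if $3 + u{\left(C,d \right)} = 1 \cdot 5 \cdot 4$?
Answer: $\frac{1}{17} \approx 0.058824$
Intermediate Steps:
$u{\left(C,d \right)} = 17$ ($u{\left(C,d \right)} = -3 + 1 \cdot 5 \cdot 4 = -3 + 5 \cdot 4 = -3 + 20 = 17$)
$\frac{1}{u{\left(36,-90 \right)}} = \frac{1}{17}$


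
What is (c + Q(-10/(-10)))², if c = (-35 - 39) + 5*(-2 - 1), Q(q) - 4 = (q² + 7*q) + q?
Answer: 5776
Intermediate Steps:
Q(q) = 4 + q² + 8*q (Q(q) = 4 + ((q² + 7*q) + q) = 4 + (q² + 8*q) = 4 + q² + 8*q)
c = -89 (c = -74 + 5*(-3) = -74 - 15 = -89)
(c + Q(-10/(-10)))² = (-89 + (4 + (-10/(-10))² + 8*(-10/(-10))))² = (-89 + (4 + (-10*(-⅒))² + 8*(-10*(-⅒))))² = (-89 + (4 + 1² + 8*1))² = (-89 + (4 + 1 + 8))² = (-89 + 13)² = (-76)² = 5776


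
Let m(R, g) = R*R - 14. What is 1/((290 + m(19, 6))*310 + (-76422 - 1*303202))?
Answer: -1/182154 ≈ -5.4899e-6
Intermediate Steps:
m(R, g) = -14 + R**2 (m(R, g) = R**2 - 14 = -14 + R**2)
1/((290 + m(19, 6))*310 + (-76422 - 1*303202)) = 1/((290 + (-14 + 19**2))*310 + (-76422 - 1*303202)) = 1/((290 + (-14 + 361))*310 + (-76422 - 303202)) = 1/((290 + 347)*310 - 379624) = 1/(637*310 - 379624) = 1/(197470 - 379624) = 1/(-182154) = -1/182154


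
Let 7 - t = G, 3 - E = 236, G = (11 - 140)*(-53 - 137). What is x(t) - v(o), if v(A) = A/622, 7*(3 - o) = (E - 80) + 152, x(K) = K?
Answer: -7620446/311 ≈ -24503.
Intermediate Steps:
G = 24510 (G = -129*(-190) = 24510)
E = -233 (E = 3 - 1*236 = 3 - 236 = -233)
t = -24503 (t = 7 - 1*24510 = 7 - 24510 = -24503)
o = 26 (o = 3 - ((-233 - 80) + 152)/7 = 3 - (-313 + 152)/7 = 3 - 1/7*(-161) = 3 + 23 = 26)
v(A) = A/622 (v(A) = A*(1/622) = A/622)
x(t) - v(o) = -24503 - 26/622 = -24503 - 1*13/311 = -24503 - 13/311 = -7620446/311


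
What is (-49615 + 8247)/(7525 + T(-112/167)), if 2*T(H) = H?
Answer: -6908456/1256619 ≈ -5.4977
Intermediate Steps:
T(H) = H/2
(-49615 + 8247)/(7525 + T(-112/167)) = (-49615 + 8247)/(7525 + (-112/167)/2) = -41368/(7525 + (-112*1/167)/2) = -41368/(7525 + (½)*(-112/167)) = -41368/(7525 - 56/167) = -41368/1256619/167 = -41368*167/1256619 = -6908456/1256619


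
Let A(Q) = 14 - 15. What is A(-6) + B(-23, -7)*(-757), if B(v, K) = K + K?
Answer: 10597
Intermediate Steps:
B(v, K) = 2*K
A(Q) = -1
A(-6) + B(-23, -7)*(-757) = -1 + (2*(-7))*(-757) = -1 - 14*(-757) = -1 + 10598 = 10597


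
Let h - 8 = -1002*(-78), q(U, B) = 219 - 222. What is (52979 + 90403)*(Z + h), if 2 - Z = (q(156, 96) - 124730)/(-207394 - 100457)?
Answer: 1150084062138202/102617 ≈ 1.1208e+10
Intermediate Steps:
q(U, B) = -3
h = 78164 (h = 8 - 1002*(-78) = 8 + 78156 = 78164)
Z = 490969/307851 (Z = 2 - (-3 - 124730)/(-207394 - 100457) = 2 - (-124733)/(-307851) = 2 - (-124733)*(-1)/307851 = 2 - 1*124733/307851 = 2 - 124733/307851 = 490969/307851 ≈ 1.5948)
(52979 + 90403)*(Z + h) = (52979 + 90403)*(490969/307851 + 78164) = 143382*(24063356533/307851) = 1150084062138202/102617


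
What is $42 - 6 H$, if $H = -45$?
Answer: $312$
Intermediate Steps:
$42 - 6 H = 42 - -270 = 42 + 270 = 312$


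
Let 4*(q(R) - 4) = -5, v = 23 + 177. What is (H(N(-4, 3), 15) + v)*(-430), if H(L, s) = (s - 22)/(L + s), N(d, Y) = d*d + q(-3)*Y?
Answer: -13489960/157 ≈ -85923.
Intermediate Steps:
v = 200
q(R) = 11/4 (q(R) = 4 + (1/4)*(-5) = 4 - 5/4 = 11/4)
N(d, Y) = d**2 + 11*Y/4 (N(d, Y) = d*d + 11*Y/4 = d**2 + 11*Y/4)
H(L, s) = (-22 + s)/(L + s)
(H(N(-4, 3), 15) + v)*(-430) = ((-22 + 15)/(((-4)**2 + (11/4)*3) + 15) + 200)*(-430) = (-7/((16 + 33/4) + 15) + 200)*(-430) = (-7/(97/4 + 15) + 200)*(-430) = (-7/(157/4) + 200)*(-430) = ((4/157)*(-7) + 200)*(-430) = (-28/157 + 200)*(-430) = (31372/157)*(-430) = -13489960/157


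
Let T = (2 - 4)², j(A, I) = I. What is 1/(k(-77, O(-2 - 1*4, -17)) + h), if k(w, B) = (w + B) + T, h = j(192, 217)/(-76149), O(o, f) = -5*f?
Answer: 76149/913571 ≈ 0.083353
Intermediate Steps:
T = 4 (T = (-2)² = 4)
h = -217/76149 (h = 217/(-76149) = 217*(-1/76149) = -217/76149 ≈ -0.0028497)
k(w, B) = 4 + B + w (k(w, B) = (w + B) + 4 = (B + w) + 4 = 4 + B + w)
1/(k(-77, O(-2 - 1*4, -17)) + h) = 1/((4 - 5*(-17) - 77) - 217/76149) = 1/((4 + 85 - 77) - 217/76149) = 1/(12 - 217/76149) = 1/(913571/76149) = 76149/913571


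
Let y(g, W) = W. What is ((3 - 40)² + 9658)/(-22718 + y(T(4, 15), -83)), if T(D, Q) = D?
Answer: -11027/22801 ≈ -0.48362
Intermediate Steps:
((3 - 40)² + 9658)/(-22718 + y(T(4, 15), -83)) = ((3 - 40)² + 9658)/(-22718 - 83) = ((-37)² + 9658)/(-22801) = (1369 + 9658)*(-1/22801) = 11027*(-1/22801) = -11027/22801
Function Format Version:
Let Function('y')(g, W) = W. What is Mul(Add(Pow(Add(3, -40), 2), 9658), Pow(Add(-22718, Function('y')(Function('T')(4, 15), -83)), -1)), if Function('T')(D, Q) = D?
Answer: Rational(-11027, 22801) ≈ -0.48362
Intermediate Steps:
Mul(Add(Pow(Add(3, -40), 2), 9658), Pow(Add(-22718, Function('y')(Function('T')(4, 15), -83)), -1)) = Mul(Add(Pow(Add(3, -40), 2), 9658), Pow(Add(-22718, -83), -1)) = Mul(Add(Pow(-37, 2), 9658), Pow(-22801, -1)) = Mul(Add(1369, 9658), Rational(-1, 22801)) = Mul(11027, Rational(-1, 22801)) = Rational(-11027, 22801)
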